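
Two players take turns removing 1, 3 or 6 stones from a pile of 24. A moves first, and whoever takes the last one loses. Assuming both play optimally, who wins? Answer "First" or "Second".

Compute winning (W) and losing (L) positions by backward induction:
i:   0  1  2  3  4  5  6  7  8  9 10 11 12 13 14 15 16 17 18 19 20 21 22 23 24
     W  L  W  L  W  L  W  W  W  W  L  W  L  W  L  W  W  W  W  L  W  L  W  L  W
Position 24 is W, so the first player wins.

First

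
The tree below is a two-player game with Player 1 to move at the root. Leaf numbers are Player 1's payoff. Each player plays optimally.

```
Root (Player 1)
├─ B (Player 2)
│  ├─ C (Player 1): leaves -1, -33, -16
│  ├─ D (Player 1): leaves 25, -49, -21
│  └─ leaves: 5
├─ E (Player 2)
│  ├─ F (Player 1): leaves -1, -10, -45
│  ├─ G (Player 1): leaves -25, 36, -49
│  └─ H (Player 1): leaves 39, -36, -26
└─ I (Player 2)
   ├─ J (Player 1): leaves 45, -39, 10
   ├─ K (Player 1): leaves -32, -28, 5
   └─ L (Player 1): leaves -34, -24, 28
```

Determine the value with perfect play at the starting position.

5

C (Player 1): max(-1, -33, -16) = -1
D (Player 1): max(25, -49, -21) = 25
B (Player 2): min(-1, 25, 5) = -1
F (Player 1): max(-1, -10, -45) = -1
G (Player 1): max(-25, 36, -49) = 36
H (Player 1): max(39, -36, -26) = 39
E (Player 2): min(-1, 36, 39) = -1
J (Player 1): max(45, -39, 10) = 45
K (Player 1): max(-32, -28, 5) = 5
L (Player 1): max(-34, -24, 28) = 28
I (Player 2): min(45, 5, 28) = 5
Root (Player 1): max(-1, -1, 5) = 5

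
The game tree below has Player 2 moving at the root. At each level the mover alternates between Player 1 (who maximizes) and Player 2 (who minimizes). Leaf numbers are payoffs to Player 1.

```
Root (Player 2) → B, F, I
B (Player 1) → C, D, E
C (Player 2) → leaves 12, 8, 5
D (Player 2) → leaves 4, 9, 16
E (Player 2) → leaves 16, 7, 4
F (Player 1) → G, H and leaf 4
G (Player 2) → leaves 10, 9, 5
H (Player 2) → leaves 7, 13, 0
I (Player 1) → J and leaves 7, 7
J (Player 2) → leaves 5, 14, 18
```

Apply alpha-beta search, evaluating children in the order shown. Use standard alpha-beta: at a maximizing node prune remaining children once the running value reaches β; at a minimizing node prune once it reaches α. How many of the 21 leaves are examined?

C [α=-∞,β=+∞]: v=5
D [α=5,β=+∞]: v=4 after child 1 ≤ α → α-cutoff, skip 2
E [α=5,β=+∞]: v=4
B [α=-∞,β=+∞]: v=5
G [α=-∞,β=5]: v=5
F [α=-∞,β=5]: v=5 after child 1 ≥ β → β-cutoff, skip 2
J [α=-∞,β=5]: v=5
I [α=-∞,β=5]: v=5 after child 1 ≥ β → β-cutoff, skip 2
Root [α=-∞,β=+∞]: v=5
Leaves evaluated: 13 of 21.

13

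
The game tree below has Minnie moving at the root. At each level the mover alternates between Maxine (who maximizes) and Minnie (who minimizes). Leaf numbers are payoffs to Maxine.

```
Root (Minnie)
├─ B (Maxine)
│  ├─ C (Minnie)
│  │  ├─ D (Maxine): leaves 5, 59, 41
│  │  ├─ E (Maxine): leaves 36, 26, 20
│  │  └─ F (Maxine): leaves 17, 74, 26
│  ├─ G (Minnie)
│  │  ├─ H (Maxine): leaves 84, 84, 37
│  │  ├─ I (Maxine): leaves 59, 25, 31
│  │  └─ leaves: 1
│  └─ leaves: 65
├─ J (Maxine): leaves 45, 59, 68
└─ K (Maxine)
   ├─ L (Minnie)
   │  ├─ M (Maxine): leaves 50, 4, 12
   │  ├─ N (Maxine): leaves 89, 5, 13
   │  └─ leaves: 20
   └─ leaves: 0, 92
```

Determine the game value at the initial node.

65

D (Maxine): max(5, 59, 41) = 59
E (Maxine): max(36, 26, 20) = 36
F (Maxine): max(17, 74, 26) = 74
C (Minnie): min(59, 36, 74) = 36
H (Maxine): max(84, 84, 37) = 84
I (Maxine): max(59, 25, 31) = 59
G (Minnie): min(84, 59, 1) = 1
B (Maxine): max(36, 1, 65) = 65
J (Maxine): max(45, 59, 68) = 68
M (Maxine): max(50, 4, 12) = 50
N (Maxine): max(89, 5, 13) = 89
L (Minnie): min(50, 89, 20) = 20
K (Maxine): max(20, 0, 92) = 92
Root (Minnie): min(65, 68, 92) = 65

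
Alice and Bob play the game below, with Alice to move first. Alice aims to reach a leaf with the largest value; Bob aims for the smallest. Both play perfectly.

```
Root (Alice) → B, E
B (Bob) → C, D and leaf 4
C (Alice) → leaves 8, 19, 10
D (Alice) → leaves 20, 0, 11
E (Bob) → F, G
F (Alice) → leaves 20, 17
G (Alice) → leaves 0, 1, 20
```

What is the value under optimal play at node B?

C: max(8, 19, 10) = 19
D: max(20, 0, 11) = 20
B: min(19, 20, 4) = 4

4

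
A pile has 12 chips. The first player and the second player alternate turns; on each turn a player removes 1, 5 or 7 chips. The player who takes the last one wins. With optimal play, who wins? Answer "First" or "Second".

W/L table (W = player to move can force a win):
i:   0  1  2  3  4  5  6  7  8  9 10 11 12
     L  W  L  W  L  W  L  W  L  W  L  W  L
Position 12 is L, so the second player wins.

Second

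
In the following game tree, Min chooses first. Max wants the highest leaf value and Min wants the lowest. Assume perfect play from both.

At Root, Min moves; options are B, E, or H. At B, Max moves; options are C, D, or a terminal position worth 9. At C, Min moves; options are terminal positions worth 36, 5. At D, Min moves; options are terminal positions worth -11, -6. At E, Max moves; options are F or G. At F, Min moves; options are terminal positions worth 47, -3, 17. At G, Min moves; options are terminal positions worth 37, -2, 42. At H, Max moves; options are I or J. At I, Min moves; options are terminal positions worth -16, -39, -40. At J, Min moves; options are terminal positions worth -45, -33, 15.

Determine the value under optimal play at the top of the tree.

C (Min): min(36, 5) = 5
D (Min): min(-11, -6) = -11
B (Max): max(5, -11, 9) = 9
F (Min): min(47, -3, 17) = -3
G (Min): min(37, -2, 42) = -2
E (Max): max(-3, -2) = -2
I (Min): min(-16, -39, -40) = -40
J (Min): min(-45, -33, 15) = -45
H (Max): max(-40, -45) = -40
Root (Min): min(9, -2, -40) = -40

-40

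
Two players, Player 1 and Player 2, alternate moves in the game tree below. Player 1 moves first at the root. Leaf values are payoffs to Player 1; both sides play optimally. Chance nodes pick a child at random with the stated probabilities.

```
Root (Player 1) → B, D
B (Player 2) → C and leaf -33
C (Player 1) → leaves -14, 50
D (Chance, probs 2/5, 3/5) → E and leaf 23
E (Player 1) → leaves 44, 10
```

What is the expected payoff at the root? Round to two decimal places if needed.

C (Player 1): max(-14, 50) = 50
B (Player 2): min(50, -33) = -33
E (Player 1): max(44, 10) = 44
D (Chance): 2/5·44 + 3/5·23 = 31.4
Root (Player 1): max(-33, 31.4) = 31.4

31.4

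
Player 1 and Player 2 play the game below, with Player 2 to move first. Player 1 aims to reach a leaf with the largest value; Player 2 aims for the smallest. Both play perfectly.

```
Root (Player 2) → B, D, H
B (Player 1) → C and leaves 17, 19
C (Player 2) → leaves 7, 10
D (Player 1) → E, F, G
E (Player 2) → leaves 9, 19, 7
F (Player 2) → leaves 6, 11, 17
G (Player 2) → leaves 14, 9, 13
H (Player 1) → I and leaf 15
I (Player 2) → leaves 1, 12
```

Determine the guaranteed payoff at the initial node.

9

C (Player 2): min(7, 10) = 7
B (Player 1): max(7, 17, 19) = 19
E (Player 2): min(9, 19, 7) = 7
F (Player 2): min(6, 11, 17) = 6
G (Player 2): min(14, 9, 13) = 9
D (Player 1): max(7, 6, 9) = 9
I (Player 2): min(1, 12) = 1
H (Player 1): max(1, 15) = 15
Root (Player 2): min(19, 9, 15) = 9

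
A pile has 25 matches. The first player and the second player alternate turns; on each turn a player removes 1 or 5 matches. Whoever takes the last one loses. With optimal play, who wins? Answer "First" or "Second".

Second

Compute winning (W) and losing (L) positions by backward induction:
i:   0  1  2  3  4  5  6  7  8  9 10 11 12 13 14 15 16 17 18 19 20 21 22 23 24 25
     W  L  W  L  W  L  W  L  W  L  W  L  W  L  W  L  W  L  W  L  W  L  W  L  W  L
Position 25 is L, so the second player wins.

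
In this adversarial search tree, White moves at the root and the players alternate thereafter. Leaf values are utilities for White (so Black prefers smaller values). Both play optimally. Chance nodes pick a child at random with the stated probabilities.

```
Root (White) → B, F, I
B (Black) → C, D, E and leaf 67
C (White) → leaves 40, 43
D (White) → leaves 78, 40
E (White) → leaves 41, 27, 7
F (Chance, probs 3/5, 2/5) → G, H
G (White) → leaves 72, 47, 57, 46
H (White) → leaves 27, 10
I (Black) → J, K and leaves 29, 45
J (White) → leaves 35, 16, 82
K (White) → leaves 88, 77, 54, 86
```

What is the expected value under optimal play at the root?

54

C (White): max(40, 43) = 43
D (White): max(78, 40) = 78
E (White): max(41, 27, 7) = 41
B (Black): min(43, 78, 41, 67) = 41
G (White): max(72, 47, 57, 46) = 72
H (White): max(27, 10) = 27
F (Chance): 3/5·72 + 2/5·27 = 54
J (White): max(35, 16, 82) = 82
K (White): max(88, 77, 54, 86) = 88
I (Black): min(82, 88, 29, 45) = 29
Root (White): max(41, 54, 29) = 54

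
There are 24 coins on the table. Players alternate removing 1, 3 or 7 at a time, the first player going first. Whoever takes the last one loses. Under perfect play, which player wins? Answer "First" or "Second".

First

Positions where the player to move wins (W) vs loses (L):
i:   0  1  2  3  4  5  6  7  8  9 10 11 12 13 14 15 16 17 18 19 20 21 22 23 24
     W  L  W  L  W  L  W  L  W  L  W  L  W  L  W  L  W  L  W  L  W  L  W  L  W
Position 24 is W, so the first player wins.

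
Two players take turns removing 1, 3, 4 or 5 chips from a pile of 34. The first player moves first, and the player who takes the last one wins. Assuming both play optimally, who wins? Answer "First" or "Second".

Second

Compute winning (W) and losing (L) positions by backward induction:
i:   0  1  2  3  4  5  6  7  8  9 10 11 12 13 14 15 16 17 18 19 20 21 22 23 24 25 26 27 28 29 30 31 32 33 34
     L  W  L  W  W  W  W  W  L  W  L  W  W  W  W  W  L  W  L  W  W  W  W  W  L  W  L  W  W  W  W  W  L  W  L
Position 34 is L, so the second player wins.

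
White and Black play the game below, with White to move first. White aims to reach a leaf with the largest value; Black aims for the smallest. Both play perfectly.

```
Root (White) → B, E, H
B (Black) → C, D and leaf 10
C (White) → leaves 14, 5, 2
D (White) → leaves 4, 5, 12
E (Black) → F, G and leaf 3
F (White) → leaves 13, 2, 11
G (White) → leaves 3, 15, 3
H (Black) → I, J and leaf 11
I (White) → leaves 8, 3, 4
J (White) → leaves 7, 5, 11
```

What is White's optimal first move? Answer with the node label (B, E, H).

B

C (White): max(14, 5, 2) = 14
D (White): max(4, 5, 12) = 12
B (Black): min(14, 12, 10) = 10
F (White): max(13, 2, 11) = 13
G (White): max(3, 15, 3) = 15
E (Black): min(13, 15, 3) = 3
I (White): max(8, 3, 4) = 8
J (White): max(7, 5, 11) = 11
H (Black): min(8, 11, 11) = 8
Root (White): max(10, 3, 8) = 10
White picks the child with the highest value: B (value 10).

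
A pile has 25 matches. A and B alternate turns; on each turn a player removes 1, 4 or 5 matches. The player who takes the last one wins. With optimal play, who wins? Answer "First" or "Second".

First

W/L table (W = player to move can force a win):
i:   0  1  2  3  4  5  6  7  8  9 10 11 12 13 14 15 16 17 18 19 20 21 22 23 24 25
     L  W  L  W  W  W  W  W  L  W  L  W  W  W  W  W  L  W  L  W  W  W  W  W  L  W
Position 25 is W, so the first player wins.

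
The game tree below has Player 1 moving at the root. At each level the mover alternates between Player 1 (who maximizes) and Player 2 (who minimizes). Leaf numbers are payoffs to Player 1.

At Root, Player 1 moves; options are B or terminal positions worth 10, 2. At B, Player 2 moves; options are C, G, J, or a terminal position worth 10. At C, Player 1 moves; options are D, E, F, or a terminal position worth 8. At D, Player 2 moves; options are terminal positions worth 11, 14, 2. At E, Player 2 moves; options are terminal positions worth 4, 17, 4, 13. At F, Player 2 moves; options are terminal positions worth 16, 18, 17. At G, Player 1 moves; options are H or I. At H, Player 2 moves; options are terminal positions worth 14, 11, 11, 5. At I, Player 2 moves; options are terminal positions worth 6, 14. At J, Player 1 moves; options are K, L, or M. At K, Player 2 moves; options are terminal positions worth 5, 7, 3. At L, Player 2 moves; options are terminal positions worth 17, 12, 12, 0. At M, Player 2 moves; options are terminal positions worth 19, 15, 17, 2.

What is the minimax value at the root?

10

D (Player 2): min(11, 14, 2) = 2
E (Player 2): min(4, 17, 4, 13) = 4
F (Player 2): min(16, 18, 17) = 16
C (Player 1): max(2, 4, 16, 8) = 16
H (Player 2): min(14, 11, 11, 5) = 5
I (Player 2): min(6, 14) = 6
G (Player 1): max(5, 6) = 6
K (Player 2): min(5, 7, 3) = 3
L (Player 2): min(17, 12, 12, 0) = 0
M (Player 2): min(19, 15, 17, 2) = 2
J (Player 1): max(3, 0, 2) = 3
B (Player 2): min(16, 6, 3, 10) = 3
Root (Player 1): max(3, 10, 2) = 10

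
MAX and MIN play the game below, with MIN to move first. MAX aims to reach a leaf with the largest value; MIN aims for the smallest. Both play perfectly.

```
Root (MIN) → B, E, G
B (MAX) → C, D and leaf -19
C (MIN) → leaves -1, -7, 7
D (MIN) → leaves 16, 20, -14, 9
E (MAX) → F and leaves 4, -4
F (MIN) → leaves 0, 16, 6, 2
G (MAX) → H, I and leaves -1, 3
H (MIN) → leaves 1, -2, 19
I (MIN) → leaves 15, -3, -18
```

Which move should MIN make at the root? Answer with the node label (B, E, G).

C (MIN): min(-1, -7, 7) = -7
D (MIN): min(16, 20, -14, 9) = -14
B (MAX): max(-7, -14, -19) = -7
F (MIN): min(0, 16, 6, 2) = 0
E (MAX): max(0, 4, -4) = 4
H (MIN): min(1, -2, 19) = -2
I (MIN): min(15, -3, -18) = -18
G (MAX): max(-2, -18, -1, 3) = 3
Root (MIN): min(-7, 4, 3) = -7
MIN picks the child with the lowest value: B (value -7).

B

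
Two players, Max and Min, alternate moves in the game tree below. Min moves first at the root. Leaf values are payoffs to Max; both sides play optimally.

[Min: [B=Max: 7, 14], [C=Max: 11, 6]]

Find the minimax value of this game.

B (Max): max(7, 14) = 14
C (Max): max(11, 6) = 11
Root (Min): min(14, 11) = 11

11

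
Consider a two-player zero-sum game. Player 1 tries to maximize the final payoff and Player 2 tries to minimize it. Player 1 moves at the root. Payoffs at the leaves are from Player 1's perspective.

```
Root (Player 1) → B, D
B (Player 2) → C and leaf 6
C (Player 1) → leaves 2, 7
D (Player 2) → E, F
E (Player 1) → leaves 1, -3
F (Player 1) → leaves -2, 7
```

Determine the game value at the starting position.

6

C (Player 1): max(2, 7) = 7
B (Player 2): min(7, 6) = 6
E (Player 1): max(1, -3) = 1
F (Player 1): max(-2, 7) = 7
D (Player 2): min(1, 7) = 1
Root (Player 1): max(6, 1) = 6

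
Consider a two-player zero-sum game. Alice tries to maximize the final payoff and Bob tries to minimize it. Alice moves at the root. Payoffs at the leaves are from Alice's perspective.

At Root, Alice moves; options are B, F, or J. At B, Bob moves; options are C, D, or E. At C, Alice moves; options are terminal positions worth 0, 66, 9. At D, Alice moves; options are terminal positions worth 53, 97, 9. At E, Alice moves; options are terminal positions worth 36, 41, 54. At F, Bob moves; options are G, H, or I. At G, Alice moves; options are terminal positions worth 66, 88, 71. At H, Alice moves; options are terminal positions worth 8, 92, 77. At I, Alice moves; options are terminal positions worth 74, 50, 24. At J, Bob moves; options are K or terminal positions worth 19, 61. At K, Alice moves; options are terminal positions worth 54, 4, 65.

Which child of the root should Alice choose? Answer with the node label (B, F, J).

F

C (Alice): max(0, 66, 9) = 66
D (Alice): max(53, 97, 9) = 97
E (Alice): max(36, 41, 54) = 54
B (Bob): min(66, 97, 54) = 54
G (Alice): max(66, 88, 71) = 88
H (Alice): max(8, 92, 77) = 92
I (Alice): max(74, 50, 24) = 74
F (Bob): min(88, 92, 74) = 74
K (Alice): max(54, 4, 65) = 65
J (Bob): min(65, 19, 61) = 19
Root (Alice): max(54, 74, 19) = 74
Alice picks the child with the highest value: F (value 74).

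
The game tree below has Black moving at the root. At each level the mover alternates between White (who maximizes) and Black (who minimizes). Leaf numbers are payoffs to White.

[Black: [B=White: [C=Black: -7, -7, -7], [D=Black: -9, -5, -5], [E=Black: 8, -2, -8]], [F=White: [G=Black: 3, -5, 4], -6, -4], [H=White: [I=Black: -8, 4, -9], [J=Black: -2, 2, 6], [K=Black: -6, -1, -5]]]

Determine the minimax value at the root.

-7

C (Black): min(-7, -7, -7) = -7
D (Black): min(-9, -5, -5) = -9
E (Black): min(8, -2, -8) = -8
B (White): max(-7, -9, -8) = -7
G (Black): min(3, -5, 4) = -5
F (White): max(-5, -6, -4) = -4
I (Black): min(-8, 4, -9) = -9
J (Black): min(-2, 2, 6) = -2
K (Black): min(-6, -1, -5) = -6
H (White): max(-9, -2, -6) = -2
Root (Black): min(-7, -4, -2) = -7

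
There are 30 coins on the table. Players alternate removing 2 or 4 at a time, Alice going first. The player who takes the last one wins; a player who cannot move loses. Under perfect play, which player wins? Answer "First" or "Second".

Second

i:   0  1  2  3  4  5  6  7  8  9 10 11 12 13 14 15 16 17 18 19 20 21 22 23 24 25 26 27 28 29 30
     L  L  W  W  W  W  L  L  W  W  W  W  L  L  W  W  W  W  L  L  W  W  W  W  L  L  W  W  W  W  L
Position 30 is L, so the second player wins.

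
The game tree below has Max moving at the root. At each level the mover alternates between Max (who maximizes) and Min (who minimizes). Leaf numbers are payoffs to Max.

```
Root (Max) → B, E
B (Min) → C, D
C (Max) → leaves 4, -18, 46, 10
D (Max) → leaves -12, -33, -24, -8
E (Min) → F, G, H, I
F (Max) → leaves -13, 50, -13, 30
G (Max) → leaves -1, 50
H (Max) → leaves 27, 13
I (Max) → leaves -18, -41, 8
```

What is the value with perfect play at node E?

F: max(-13, 50, -13, 30) = 50
G: max(-1, 50) = 50
H: max(27, 13) = 27
I: max(-18, -41, 8) = 8
E: min(50, 50, 27, 8) = 8

8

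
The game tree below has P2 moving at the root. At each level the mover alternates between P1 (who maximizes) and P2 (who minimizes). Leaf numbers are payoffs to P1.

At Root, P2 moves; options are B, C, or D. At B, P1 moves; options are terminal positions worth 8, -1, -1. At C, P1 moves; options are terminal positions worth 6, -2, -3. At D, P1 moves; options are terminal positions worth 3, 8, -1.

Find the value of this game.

6

B (P1): max(8, -1, -1) = 8
C (P1): max(6, -2, -3) = 6
D (P1): max(3, 8, -1) = 8
Root (P2): min(8, 6, 8) = 6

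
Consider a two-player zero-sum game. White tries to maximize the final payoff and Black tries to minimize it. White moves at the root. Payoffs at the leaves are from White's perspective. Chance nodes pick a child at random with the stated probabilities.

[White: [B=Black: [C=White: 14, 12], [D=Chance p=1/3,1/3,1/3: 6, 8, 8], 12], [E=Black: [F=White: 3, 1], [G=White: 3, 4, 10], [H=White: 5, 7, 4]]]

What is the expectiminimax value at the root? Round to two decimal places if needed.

7.33

C (White): max(14, 12) = 14
D (Chance): 1/3·6 + 1/3·8 + 1/3·8 = 7.33
B (Black): min(14, 7.33, 12) = 7.33
F (White): max(3, 1) = 3
G (White): max(3, 4, 10) = 10
H (White): max(5, 7, 4) = 7
E (Black): min(3, 10, 7) = 3
Root (White): max(7.33, 3) = 7.33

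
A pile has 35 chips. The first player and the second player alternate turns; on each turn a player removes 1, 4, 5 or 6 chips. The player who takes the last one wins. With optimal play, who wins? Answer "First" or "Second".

First

i:   0  1  2  3  4  5  6  7  8  9 10 11 12 13 14 15 16 17 18 19 20 21 22 23 24 25 26 27 28 29 30 31 32 33 34 35
     L  W  L  W  W  W  W  W  W  L  W  L  W  W  W  W  W  W  L  W  L  W  W  W  W  W  W  L  W  L  W  W  W  W  W  W
Position 35 is W, so the first player wins.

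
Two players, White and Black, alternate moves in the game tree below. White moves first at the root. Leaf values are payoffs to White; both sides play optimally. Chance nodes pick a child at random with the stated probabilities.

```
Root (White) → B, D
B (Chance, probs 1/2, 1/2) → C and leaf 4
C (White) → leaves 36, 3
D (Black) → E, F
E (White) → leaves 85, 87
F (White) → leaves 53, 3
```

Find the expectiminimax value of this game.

C (White): max(36, 3) = 36
B (Chance): 1/2·36 + 1/2·4 = 20
E (White): max(85, 87) = 87
F (White): max(53, 3) = 53
D (Black): min(87, 53) = 53
Root (White): max(20, 53) = 53

53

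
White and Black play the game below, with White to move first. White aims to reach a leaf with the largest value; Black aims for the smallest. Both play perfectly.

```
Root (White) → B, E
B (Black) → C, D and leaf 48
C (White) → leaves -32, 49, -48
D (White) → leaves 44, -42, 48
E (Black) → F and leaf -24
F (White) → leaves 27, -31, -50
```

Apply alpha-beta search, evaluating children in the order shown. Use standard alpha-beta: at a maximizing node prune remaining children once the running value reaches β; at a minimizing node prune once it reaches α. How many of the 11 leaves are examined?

C [α=-∞,β=+∞]: v=49
D [α=-∞,β=49]: v=48
B [α=-∞,β=+∞]: v=48
F [α=48,β=+∞]: v=27
E [α=48,β=+∞]: v=27 after child 1 ≤ α → α-cutoff, skip 1
Root [α=-∞,β=+∞]: v=48
Leaves evaluated: 10 of 11.

10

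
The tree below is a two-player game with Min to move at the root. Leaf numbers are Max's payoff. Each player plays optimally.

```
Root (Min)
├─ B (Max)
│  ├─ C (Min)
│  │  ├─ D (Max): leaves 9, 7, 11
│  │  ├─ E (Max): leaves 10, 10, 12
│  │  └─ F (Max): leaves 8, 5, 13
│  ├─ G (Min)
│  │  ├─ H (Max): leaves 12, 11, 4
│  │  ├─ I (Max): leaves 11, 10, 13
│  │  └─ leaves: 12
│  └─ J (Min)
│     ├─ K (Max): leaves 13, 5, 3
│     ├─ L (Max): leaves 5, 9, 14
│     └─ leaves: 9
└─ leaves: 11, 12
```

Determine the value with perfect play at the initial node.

D (Max): max(9, 7, 11) = 11
E (Max): max(10, 10, 12) = 12
F (Max): max(8, 5, 13) = 13
C (Min): min(11, 12, 13) = 11
H (Max): max(12, 11, 4) = 12
I (Max): max(11, 10, 13) = 13
G (Min): min(12, 13, 12) = 12
K (Max): max(13, 5, 3) = 13
L (Max): max(5, 9, 14) = 14
J (Min): min(13, 14, 9) = 9
B (Max): max(11, 12, 9) = 12
Root (Min): min(12, 11, 12) = 11

11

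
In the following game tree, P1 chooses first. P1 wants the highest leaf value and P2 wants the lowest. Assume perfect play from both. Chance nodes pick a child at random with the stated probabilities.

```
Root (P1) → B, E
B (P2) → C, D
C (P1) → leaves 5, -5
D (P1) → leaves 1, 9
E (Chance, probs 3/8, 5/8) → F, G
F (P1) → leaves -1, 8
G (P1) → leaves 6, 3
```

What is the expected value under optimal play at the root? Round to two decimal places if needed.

6.75

C (P1): max(5, -5) = 5
D (P1): max(1, 9) = 9
B (P2): min(5, 9) = 5
F (P1): max(-1, 8) = 8
G (P1): max(6, 3) = 6
E (Chance): 3/8·8 + 5/8·6 = 6.75
Root (P1): max(5, 6.75) = 6.75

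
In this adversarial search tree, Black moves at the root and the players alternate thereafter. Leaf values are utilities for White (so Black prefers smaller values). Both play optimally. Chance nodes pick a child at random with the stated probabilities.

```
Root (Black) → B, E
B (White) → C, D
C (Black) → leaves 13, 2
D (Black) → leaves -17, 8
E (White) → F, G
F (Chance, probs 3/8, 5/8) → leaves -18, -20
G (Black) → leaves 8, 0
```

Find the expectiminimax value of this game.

0

C (Black): min(13, 2) = 2
D (Black): min(-17, 8) = -17
B (White): max(2, -17) = 2
F (Chance): 3/8·-18 + 5/8·-20 = -19.25
G (Black): min(8, 0) = 0
E (White): max(-19.25, 0) = 0
Root (Black): min(2, 0) = 0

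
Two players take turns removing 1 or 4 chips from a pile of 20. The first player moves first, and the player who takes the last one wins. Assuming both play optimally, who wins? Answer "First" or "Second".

Second

Positions where the player to move wins (W) vs loses (L):
i:   0  1  2  3  4  5  6  7  8  9 10 11 12 13 14 15 16 17 18 19 20
     L  W  L  W  W  L  W  L  W  W  L  W  L  W  W  L  W  L  W  W  L
Position 20 is L, so the second player wins.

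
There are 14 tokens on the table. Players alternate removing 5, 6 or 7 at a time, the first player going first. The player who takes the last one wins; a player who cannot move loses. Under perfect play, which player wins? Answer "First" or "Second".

Second

Mark each pile size as W (mover wins) or L (mover loses):
i:   0  1  2  3  4  5  6  7  8  9 10 11 12 13 14
     L  L  L  L  L  W  W  W  W  W  W  W  L  L  L
Position 14 is L, so the second player wins.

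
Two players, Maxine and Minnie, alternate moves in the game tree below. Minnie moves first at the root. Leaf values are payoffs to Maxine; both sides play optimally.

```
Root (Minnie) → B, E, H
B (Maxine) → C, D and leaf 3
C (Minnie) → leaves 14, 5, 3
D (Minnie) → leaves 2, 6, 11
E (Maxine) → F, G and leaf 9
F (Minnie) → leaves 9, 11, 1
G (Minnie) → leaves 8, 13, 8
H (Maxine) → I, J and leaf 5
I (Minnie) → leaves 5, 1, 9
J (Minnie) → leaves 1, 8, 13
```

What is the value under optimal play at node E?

9

F: min(9, 11, 1) = 1
G: min(8, 13, 8) = 8
E: max(1, 8, 9) = 9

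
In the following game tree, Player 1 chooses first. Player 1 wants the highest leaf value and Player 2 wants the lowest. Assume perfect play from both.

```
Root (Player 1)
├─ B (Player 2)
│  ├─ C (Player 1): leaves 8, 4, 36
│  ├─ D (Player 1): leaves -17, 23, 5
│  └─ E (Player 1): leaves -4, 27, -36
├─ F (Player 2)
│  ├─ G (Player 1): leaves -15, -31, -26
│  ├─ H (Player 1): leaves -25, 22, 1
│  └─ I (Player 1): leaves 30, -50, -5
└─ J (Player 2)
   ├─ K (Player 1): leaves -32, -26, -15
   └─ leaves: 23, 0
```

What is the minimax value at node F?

G: max(-15, -31, -26) = -15
H: max(-25, 22, 1) = 22
I: max(30, -50, -5) = 30
F: min(-15, 22, 30) = -15

-15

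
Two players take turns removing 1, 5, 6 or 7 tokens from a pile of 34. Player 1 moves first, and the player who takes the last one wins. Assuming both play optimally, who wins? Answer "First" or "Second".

First

Positions where the player to move wins (W) vs loses (L):
i:   0  1  2  3  4  5  6  7  8  9 10 11 12 13 14 15 16 17 18 19 20 21 22 23 24 25 26 27 28 29 30 31 32 33 34
     L  W  L  W  L  W  W  W  W  W  W  W  L  W  L  W  L  W  W  W  W  W  W  W  L  W  L  W  L  W  W  W  W  W  W
Position 34 is W, so the first player wins.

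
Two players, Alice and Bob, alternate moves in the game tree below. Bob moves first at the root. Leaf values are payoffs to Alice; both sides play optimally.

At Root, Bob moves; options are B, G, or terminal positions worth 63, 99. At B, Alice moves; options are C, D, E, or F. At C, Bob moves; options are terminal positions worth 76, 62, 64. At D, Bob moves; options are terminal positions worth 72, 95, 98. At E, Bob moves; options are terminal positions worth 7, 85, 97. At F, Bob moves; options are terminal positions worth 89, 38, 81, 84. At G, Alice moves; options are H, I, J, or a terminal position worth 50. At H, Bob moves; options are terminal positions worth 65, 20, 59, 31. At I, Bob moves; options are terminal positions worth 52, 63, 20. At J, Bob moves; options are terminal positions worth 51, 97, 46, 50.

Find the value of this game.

50

C (Bob): min(76, 62, 64) = 62
D (Bob): min(72, 95, 98) = 72
E (Bob): min(7, 85, 97) = 7
F (Bob): min(89, 38, 81, 84) = 38
B (Alice): max(62, 72, 7, 38) = 72
H (Bob): min(65, 20, 59, 31) = 20
I (Bob): min(52, 63, 20) = 20
J (Bob): min(51, 97, 46, 50) = 46
G (Alice): max(20, 20, 46, 50) = 50
Root (Bob): min(72, 50, 63, 99) = 50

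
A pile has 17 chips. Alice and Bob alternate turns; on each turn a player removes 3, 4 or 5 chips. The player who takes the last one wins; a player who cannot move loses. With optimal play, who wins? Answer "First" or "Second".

Second

Mark each pile size as W (mover wins) or L (mover loses):
i:   0  1  2  3  4  5  6  7  8  9 10 11 12 13 14 15 16 17
     L  L  L  W  W  W  W  W  L  L  L  W  W  W  W  W  L  L
Position 17 is L, so the second player wins.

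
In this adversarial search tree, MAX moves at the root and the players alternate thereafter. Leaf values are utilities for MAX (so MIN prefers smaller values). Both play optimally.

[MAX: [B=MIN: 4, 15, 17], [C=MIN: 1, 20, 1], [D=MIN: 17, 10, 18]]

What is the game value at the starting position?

B (MIN): min(4, 15, 17) = 4
C (MIN): min(1, 20, 1) = 1
D (MIN): min(17, 10, 18) = 10
Root (MAX): max(4, 1, 10) = 10

10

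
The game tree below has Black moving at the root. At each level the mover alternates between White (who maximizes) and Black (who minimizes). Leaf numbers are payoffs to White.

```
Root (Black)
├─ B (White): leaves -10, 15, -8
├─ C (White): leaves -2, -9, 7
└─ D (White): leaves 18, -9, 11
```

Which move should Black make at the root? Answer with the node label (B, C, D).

C

B (White): max(-10, 15, -8) = 15
C (White): max(-2, -9, 7) = 7
D (White): max(18, -9, 11) = 18
Root (Black): min(15, 7, 18) = 7
Black picks the child with the lowest value: C (value 7).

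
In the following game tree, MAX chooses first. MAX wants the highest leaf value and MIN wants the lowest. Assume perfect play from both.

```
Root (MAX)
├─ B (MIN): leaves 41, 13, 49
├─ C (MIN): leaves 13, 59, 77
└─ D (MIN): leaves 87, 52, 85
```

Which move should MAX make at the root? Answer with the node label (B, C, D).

B (MIN): min(41, 13, 49) = 13
C (MIN): min(13, 59, 77) = 13
D (MIN): min(87, 52, 85) = 52
Root (MAX): max(13, 13, 52) = 52
MAX picks the child with the highest value: D (value 52).

D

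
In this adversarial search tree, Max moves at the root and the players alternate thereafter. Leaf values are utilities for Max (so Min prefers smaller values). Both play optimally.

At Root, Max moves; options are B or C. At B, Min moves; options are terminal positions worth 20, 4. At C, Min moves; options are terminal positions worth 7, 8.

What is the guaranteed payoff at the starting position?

7

B (Min): min(20, 4) = 4
C (Min): min(7, 8) = 7
Root (Max): max(4, 7) = 7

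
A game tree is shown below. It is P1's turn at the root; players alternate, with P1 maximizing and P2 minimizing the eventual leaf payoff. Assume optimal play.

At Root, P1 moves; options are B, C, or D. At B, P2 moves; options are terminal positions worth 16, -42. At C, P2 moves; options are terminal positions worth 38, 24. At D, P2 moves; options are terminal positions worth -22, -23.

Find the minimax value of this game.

B (P2): min(16, -42) = -42
C (P2): min(38, 24) = 24
D (P2): min(-22, -23) = -23
Root (P1): max(-42, 24, -23) = 24

24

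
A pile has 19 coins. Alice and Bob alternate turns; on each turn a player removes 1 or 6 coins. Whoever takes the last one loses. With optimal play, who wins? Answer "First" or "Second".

Second

W/L table (W = player to move can force a win):
i:   0  1  2  3  4  5  6  7  8  9 10 11 12 13 14 15 16 17 18 19
     W  L  W  L  W  L  W  W  L  W  L  W  L  W  W  L  W  L  W  L
Position 19 is L, so the second player wins.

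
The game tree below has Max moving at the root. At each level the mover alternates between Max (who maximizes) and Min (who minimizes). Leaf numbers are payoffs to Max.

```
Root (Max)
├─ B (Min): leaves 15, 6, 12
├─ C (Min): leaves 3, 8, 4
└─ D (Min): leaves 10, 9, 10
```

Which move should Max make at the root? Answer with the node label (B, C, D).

D

B (Min): min(15, 6, 12) = 6
C (Min): min(3, 8, 4) = 3
D (Min): min(10, 9, 10) = 9
Root (Max): max(6, 3, 9) = 9
Max picks the child with the highest value: D (value 9).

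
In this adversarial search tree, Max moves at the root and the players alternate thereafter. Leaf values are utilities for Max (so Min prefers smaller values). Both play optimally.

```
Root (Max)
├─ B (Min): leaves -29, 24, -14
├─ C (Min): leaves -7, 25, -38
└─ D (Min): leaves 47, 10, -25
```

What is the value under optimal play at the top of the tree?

-25

B (Min): min(-29, 24, -14) = -29
C (Min): min(-7, 25, -38) = -38
D (Min): min(47, 10, -25) = -25
Root (Max): max(-29, -38, -25) = -25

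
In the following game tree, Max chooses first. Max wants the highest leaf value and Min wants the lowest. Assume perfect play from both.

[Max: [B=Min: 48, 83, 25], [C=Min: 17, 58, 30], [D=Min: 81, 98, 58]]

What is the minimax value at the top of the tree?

B (Min): min(48, 83, 25) = 25
C (Min): min(17, 58, 30) = 17
D (Min): min(81, 98, 58) = 58
Root (Max): max(25, 17, 58) = 58

58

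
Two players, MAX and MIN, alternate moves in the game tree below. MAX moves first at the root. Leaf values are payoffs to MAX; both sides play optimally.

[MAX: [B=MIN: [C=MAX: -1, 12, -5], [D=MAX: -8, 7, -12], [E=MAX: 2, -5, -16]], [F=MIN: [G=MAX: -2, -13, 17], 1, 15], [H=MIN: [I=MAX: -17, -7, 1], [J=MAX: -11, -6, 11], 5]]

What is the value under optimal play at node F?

1

G: max(-2, -13, 17) = 17
F: min(17, 1, 15) = 1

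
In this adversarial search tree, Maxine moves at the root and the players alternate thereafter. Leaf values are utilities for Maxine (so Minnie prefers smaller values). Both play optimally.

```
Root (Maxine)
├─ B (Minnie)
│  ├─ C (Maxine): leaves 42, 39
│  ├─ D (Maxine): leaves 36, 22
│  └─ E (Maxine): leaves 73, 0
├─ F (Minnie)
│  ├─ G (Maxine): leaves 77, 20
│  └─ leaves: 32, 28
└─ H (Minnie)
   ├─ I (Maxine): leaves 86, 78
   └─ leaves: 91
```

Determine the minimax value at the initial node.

86

C (Maxine): max(42, 39) = 42
D (Maxine): max(36, 22) = 36
E (Maxine): max(73, 0) = 73
B (Minnie): min(42, 36, 73) = 36
G (Maxine): max(77, 20) = 77
F (Minnie): min(77, 32, 28) = 28
I (Maxine): max(86, 78) = 86
H (Minnie): min(86, 91) = 86
Root (Maxine): max(36, 28, 86) = 86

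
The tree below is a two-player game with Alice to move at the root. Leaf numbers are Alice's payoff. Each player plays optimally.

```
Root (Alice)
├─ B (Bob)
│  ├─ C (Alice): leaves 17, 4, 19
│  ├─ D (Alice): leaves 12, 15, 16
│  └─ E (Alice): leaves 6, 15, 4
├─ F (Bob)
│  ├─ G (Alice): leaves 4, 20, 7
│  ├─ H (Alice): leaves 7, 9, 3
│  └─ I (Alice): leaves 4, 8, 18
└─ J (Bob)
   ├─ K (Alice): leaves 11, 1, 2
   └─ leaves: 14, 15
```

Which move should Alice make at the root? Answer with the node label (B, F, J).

C (Alice): max(17, 4, 19) = 19
D (Alice): max(12, 15, 16) = 16
E (Alice): max(6, 15, 4) = 15
B (Bob): min(19, 16, 15) = 15
G (Alice): max(4, 20, 7) = 20
H (Alice): max(7, 9, 3) = 9
I (Alice): max(4, 8, 18) = 18
F (Bob): min(20, 9, 18) = 9
K (Alice): max(11, 1, 2) = 11
J (Bob): min(11, 14, 15) = 11
Root (Alice): max(15, 9, 11) = 15
Alice picks the child with the highest value: B (value 15).

B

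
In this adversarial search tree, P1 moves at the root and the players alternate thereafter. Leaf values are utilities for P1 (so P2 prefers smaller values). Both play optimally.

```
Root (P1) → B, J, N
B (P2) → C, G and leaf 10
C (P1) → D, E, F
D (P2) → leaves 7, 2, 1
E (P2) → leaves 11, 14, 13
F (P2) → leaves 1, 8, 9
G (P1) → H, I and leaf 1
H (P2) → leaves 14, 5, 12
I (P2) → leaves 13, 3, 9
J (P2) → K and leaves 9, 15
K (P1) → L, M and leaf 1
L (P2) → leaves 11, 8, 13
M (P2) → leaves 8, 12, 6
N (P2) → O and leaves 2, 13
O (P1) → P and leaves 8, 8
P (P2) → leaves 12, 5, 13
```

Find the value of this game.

8

D (P2): min(7, 2, 1) = 1
E (P2): min(11, 14, 13) = 11
F (P2): min(1, 8, 9) = 1
C (P1): max(1, 11, 1) = 11
H (P2): min(14, 5, 12) = 5
I (P2): min(13, 3, 9) = 3
G (P1): max(5, 3, 1) = 5
B (P2): min(11, 5, 10) = 5
L (P2): min(11, 8, 13) = 8
M (P2): min(8, 12, 6) = 6
K (P1): max(8, 6, 1) = 8
J (P2): min(8, 9, 15) = 8
P (P2): min(12, 5, 13) = 5
O (P1): max(5, 8, 8) = 8
N (P2): min(8, 2, 13) = 2
Root (P1): max(5, 8, 2) = 8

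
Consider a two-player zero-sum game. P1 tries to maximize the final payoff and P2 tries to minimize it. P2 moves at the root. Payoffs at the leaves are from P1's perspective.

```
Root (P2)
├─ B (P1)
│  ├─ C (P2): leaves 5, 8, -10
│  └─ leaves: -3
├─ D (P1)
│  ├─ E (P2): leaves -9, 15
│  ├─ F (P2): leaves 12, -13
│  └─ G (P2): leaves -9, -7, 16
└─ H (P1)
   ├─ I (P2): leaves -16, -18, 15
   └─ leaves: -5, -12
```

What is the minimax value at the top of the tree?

C (P2): min(5, 8, -10) = -10
B (P1): max(-10, -3) = -3
E (P2): min(-9, 15) = -9
F (P2): min(12, -13) = -13
G (P2): min(-9, -7, 16) = -9
D (P1): max(-9, -13, -9) = -9
I (P2): min(-16, -18, 15) = -18
H (P1): max(-18, -5, -12) = -5
Root (P2): min(-3, -9, -5) = -9

-9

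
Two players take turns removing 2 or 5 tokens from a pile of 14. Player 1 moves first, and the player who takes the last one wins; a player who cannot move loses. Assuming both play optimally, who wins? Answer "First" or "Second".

Second

W/L table (W = player to move can force a win):
i:   0  1  2  3  4  5  6  7  8  9 10 11 12 13 14
     L  L  W  W  L  W  W  L  L  W  W  L  W  W  L
Position 14 is L, so the second player wins.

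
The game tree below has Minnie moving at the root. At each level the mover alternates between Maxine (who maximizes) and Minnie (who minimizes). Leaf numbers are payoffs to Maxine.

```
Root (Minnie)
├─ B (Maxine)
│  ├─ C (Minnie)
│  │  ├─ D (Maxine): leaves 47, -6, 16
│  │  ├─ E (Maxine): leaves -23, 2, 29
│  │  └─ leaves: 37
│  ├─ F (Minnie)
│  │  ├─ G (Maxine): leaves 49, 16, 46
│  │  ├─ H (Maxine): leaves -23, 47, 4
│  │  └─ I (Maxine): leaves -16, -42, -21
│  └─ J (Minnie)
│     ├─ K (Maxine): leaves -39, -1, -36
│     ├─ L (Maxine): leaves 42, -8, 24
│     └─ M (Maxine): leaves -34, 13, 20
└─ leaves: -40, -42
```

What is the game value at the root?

-42

D (Maxine): max(47, -6, 16) = 47
E (Maxine): max(-23, 2, 29) = 29
C (Minnie): min(47, 29, 37) = 29
G (Maxine): max(49, 16, 46) = 49
H (Maxine): max(-23, 47, 4) = 47
I (Maxine): max(-16, -42, -21) = -16
F (Minnie): min(49, 47, -16) = -16
K (Maxine): max(-39, -1, -36) = -1
L (Maxine): max(42, -8, 24) = 42
M (Maxine): max(-34, 13, 20) = 20
J (Minnie): min(-1, 42, 20) = -1
B (Maxine): max(29, -16, -1) = 29
Root (Minnie): min(29, -40, -42) = -42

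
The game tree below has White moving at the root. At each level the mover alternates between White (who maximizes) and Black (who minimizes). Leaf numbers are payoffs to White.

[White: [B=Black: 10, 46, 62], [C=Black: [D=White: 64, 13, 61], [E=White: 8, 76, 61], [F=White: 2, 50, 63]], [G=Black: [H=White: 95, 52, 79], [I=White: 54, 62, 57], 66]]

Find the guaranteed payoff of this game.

63

B (Black): min(10, 46, 62) = 10
D (White): max(64, 13, 61) = 64
E (White): max(8, 76, 61) = 76
F (White): max(2, 50, 63) = 63
C (Black): min(64, 76, 63) = 63
H (White): max(95, 52, 79) = 95
I (White): max(54, 62, 57) = 62
G (Black): min(95, 62, 66) = 62
Root (White): max(10, 63, 62) = 63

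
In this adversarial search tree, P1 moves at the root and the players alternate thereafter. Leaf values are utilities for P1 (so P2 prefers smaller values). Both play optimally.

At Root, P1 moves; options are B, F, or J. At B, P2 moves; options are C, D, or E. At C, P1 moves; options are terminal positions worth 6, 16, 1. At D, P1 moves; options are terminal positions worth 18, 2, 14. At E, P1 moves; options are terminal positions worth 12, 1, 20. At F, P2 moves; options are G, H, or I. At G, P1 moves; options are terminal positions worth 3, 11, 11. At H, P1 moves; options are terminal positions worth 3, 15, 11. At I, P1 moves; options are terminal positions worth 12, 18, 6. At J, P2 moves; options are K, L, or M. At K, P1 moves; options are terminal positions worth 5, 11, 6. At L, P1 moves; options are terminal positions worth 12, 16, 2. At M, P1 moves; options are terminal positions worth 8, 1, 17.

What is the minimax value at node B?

16

C: max(6, 16, 1) = 16
D: max(18, 2, 14) = 18
E: max(12, 1, 20) = 20
B: min(16, 18, 20) = 16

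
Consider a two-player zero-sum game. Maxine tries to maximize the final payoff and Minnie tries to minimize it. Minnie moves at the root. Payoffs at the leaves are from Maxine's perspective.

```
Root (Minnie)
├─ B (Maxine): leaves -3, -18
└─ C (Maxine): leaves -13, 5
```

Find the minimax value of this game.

B (Maxine): max(-3, -18) = -3
C (Maxine): max(-13, 5) = 5
Root (Minnie): min(-3, 5) = -3

-3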